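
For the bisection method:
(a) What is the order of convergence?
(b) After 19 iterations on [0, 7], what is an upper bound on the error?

(a) Bisection has linear (order 1) convergence; the error is halved each step.

(b) Error bound = (b-a)/2^n = (7 - 0)/2^{19}
    = 7/2^{19}

(a) 1 (linear); (b) error ≤ 1.34e-05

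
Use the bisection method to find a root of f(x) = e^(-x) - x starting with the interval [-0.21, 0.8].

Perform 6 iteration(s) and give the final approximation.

f(x) = e^(-x) - x
Initial interval: [-0.21, 0.8]

Iteration 1:
  c_1 = (-0.210000 + 0.800000)/2 = 0.295000
  f(c_1) = f(0.295000) = 0.449532
  f(a) × f(c) ≥ 0, new interval: [0.295000, 0.800000]
Iteration 2:
  c_2 = (0.295000 + 0.800000)/2 = 0.547500
  f(c_2) = f(0.547500) = 0.030894
  f(a) × f(c) ≥ 0, new interval: [0.547500, 0.800000]
Iteration 3:
  c_3 = (0.547500 + 0.800000)/2 = 0.673750
  f(c_3) = f(0.673750) = -0.163957
  f(a) × f(c) < 0, new interval: [0.547500, 0.673750]
Iteration 4:
  c_4 = (0.547500 + 0.673750)/2 = 0.610625
  f(c_4) = f(0.610625) = -0.067614
  f(a) × f(c) < 0, new interval: [0.547500, 0.610625]
Iteration 5:
  c_5 = (0.547500 + 0.610625)/2 = 0.579063
  f(c_5) = f(0.579063) = -0.018639
  f(a) × f(c) < 0, new interval: [0.547500, 0.579063]
Iteration 6:
  c_6 = (0.547500 + 0.579063)/2 = 0.563281
  f(c_6) = f(0.563281) = 0.006057
  f(a) × f(c) ≥ 0, new interval: [0.563281, 0.579063]

After 6 iteration(s), the approximation is c_6 = 0.563281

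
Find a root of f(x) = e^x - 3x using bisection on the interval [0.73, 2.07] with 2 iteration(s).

f(x) = e^x - 3x
Initial interval: [0.73, 2.07]

Iteration 1:
  c_1 = (0.730000 + 2.070000)/2 = 1.400000
  f(c_1) = f(1.400000) = -0.144800
  f(a) × f(c) ≥ 0, new interval: [1.400000, 2.070000]
Iteration 2:
  c_2 = (1.400000 + 2.070000)/2 = 1.735000
  f(c_2) = f(1.735000) = 0.463928
  f(a) × f(c) < 0, new interval: [1.400000, 1.735000]

After 2 iteration(s), the approximation is c_2 = 1.735000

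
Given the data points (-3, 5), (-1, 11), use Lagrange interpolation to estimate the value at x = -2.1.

Lagrange interpolation formula:
P(x) = Σ yᵢ × Lᵢ(x)
where Lᵢ(x) = Π_{j≠i} (x - xⱼ)/(xᵢ - xⱼ)

L_0(-2.1) = (-2.1 - (-1))/(-3 - (-1)) = 0.550000
L_1(-2.1) = (-2.1 - (-3))/(-1 - (-3)) = 0.450000

P(-2.1) = 5×L_0(-2.1) + 11×L_1(-2.1)
P(-2.1) = 7.700000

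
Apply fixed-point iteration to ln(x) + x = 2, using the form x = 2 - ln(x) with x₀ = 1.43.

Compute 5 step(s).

Equation: ln(x) + x = 2
Fixed-point form: x = 2 - ln(x)
x₀ = 1.43

x_1 = g(1.430000) = 1.642326
x_2 = g(1.642326) = 1.503887
x_3 = g(1.503887) = 1.591947
x_4 = g(1.591947) = 1.535042
x_5 = g(1.535042) = 1.571442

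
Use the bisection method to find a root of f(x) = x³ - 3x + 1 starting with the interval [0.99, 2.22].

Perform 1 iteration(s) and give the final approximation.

f(x) = x³ - 3x + 1
Initial interval: [0.99, 2.22]

Iteration 1:
  c_1 = (0.990000 + 2.220000)/2 = 1.605000
  f(c_1) = f(1.605000) = 0.319520
  f(a) × f(c) < 0, new interval: [0.990000, 1.605000]

After 1 iteration(s), the approximation is c_1 = 1.605000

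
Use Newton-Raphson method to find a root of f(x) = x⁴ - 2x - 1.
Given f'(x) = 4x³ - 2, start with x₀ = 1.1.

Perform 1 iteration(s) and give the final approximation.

f(x) = x⁴ - 2x - 1
f'(x) = 4x³ - 2
x₀ = 1.1

Newton-Raphson formula: x_{n+1} = x_n - f(x_n)/f'(x_n)

Iteration 1:
  f(1.100000) = -1.735900
  f'(1.100000) = 3.324000
  x_1 = 1.100000 - (-1.735900)/3.324000 = 1.622232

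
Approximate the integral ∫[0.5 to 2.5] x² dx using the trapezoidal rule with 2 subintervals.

f(x) = x²
a = 0.5, b = 2.5, n = 2
h = (b - a)/n = 1.000000

Trapezoidal rule: (h/2)[f(x₀) + 2f(x₁) + 2f(x₂) + ... + f(xₙ)]

x_0 = 0.5000, f(x_0) = 0.250000, coefficient = 1
x_1 = 1.5000, f(x_1) = 2.250000, coefficient = 2
x_2 = 2.5000, f(x_2) = 6.250000, coefficient = 1

I ≈ (1.000000/2) × 11.000000 = 5.500000
Exact value: 5.166667
Error: 0.333333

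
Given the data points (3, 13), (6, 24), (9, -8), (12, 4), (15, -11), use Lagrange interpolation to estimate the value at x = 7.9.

Lagrange interpolation formula:
P(x) = Σ yᵢ × Lᵢ(x)
where Lᵢ(x) = Π_{j≠i} (x - xⱼ)/(xᵢ - xⱼ)

L_0(7.9) = (7.9 - 6)/(3 - 6) × (7.9 - 9)/(3 - 9) × (7.9 - 12)/(3 - 12) × (7.9 - 15)/(3 - 15) = -0.031296
L_1(7.9) = (7.9 - 3)/(6 - 3) × (7.9 - 9)/(6 - 9) × (7.9 - 12)/(6 - 12) × (7.9 - 15)/(6 - 15) = 0.322845
L_2(7.9) = (7.9 - 3)/(9 - 3) × (7.9 - 6)/(9 - 6) × (7.9 - 12)/(9 - 12) × (7.9 - 15)/(9 - 15) = 0.836463
L_3(7.9) = (7.9 - 3)/(12 - 3) × (7.9 - 6)/(12 - 6) × (7.9 - 9)/(12 - 9) × (7.9 - 15)/(12 - 15) = -0.149611
L_4(7.9) = (7.9 - 3)/(15 - 3) × (7.9 - 6)/(15 - 6) × (7.9 - 9)/(15 - 9) × (7.9 - 12)/(15 - 12) = 0.021599

P(7.9) = 13×L_0(7.9) + 24×L_1(7.9) + (-8)×L_2(7.9) + 4×L_3(7.9) + (-11)×L_4(7.9)
P(7.9) = -0.186298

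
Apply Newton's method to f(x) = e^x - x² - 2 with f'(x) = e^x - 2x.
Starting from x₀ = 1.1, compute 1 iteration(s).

f(x) = e^x - x² - 2
f'(x) = e^x - 2x
x₀ = 1.1

Newton-Raphson formula: x_{n+1} = x_n - f(x_n)/f'(x_n)

Iteration 1:
  f(1.100000) = -0.205834
  f'(1.100000) = 0.804166
  x_1 = 1.100000 - (-0.205834)/0.804166 = 1.355960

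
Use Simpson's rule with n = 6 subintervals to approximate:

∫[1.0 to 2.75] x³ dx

f(x) = x³
a = 1.0, b = 2.75, n = 6
h = (b - a)/n = 0.291667

Simpson's rule: (h/3)[f(x₀) + 4f(x₁) + 2f(x₂) + ... + f(xₙ)]

x_0 = 1.0000, f(x_0) = 1.000000, coefficient = 1
x_1 = 1.2917, f(x_1) = 2.155020, coefficient = 4
x_2 = 1.5833, f(x_2) = 3.969329, coefficient = 2
x_3 = 1.8750, f(x_3) = 6.591797, coefficient = 4
x_4 = 2.1667, f(x_4) = 10.171296, coefficient = 2
x_5 = 2.4583, f(x_5) = 14.856698, coefficient = 4
x_6 = 2.7500, f(x_6) = 20.796875, coefficient = 1

I ≈ (0.291667/3) × 144.492188 = 14.047852
Exact value: 14.047852
Error: 0.000000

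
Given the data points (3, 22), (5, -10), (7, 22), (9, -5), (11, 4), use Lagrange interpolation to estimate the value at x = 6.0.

Lagrange interpolation formula:
P(x) = Σ yᵢ × Lᵢ(x)
where Lᵢ(x) = Π_{j≠i} (x - xⱼ)/(xᵢ - xⱼ)

L_0(6.0) = (6.0 - 5)/(3 - 5) × (6.0 - 7)/(3 - 7) × (6.0 - 9)/(3 - 9) × (6.0 - 11)/(3 - 11) = -0.039062
L_1(6.0) = (6.0 - 3)/(5 - 3) × (6.0 - 7)/(5 - 7) × (6.0 - 9)/(5 - 9) × (6.0 - 11)/(5 - 11) = 0.468750
L_2(6.0) = (6.0 - 3)/(7 - 3) × (6.0 - 5)/(7 - 5) × (6.0 - 9)/(7 - 9) × (6.0 - 11)/(7 - 11) = 0.703125
L_3(6.0) = (6.0 - 3)/(9 - 3) × (6.0 - 5)/(9 - 5) × (6.0 - 7)/(9 - 7) × (6.0 - 11)/(9 - 11) = -0.156250
L_4(6.0) = (6.0 - 3)/(11 - 3) × (6.0 - 5)/(11 - 5) × (6.0 - 7)/(11 - 7) × (6.0 - 9)/(11 - 9) = 0.023438

P(6.0) = 22×L_0(6.0) + (-10)×L_1(6.0) + 22×L_2(6.0) + (-5)×L_3(6.0) + 4×L_4(6.0)
P(6.0) = 10.796875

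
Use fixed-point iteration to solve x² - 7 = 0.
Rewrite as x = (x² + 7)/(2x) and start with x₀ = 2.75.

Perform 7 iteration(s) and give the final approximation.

Equation: x² - 7 = 0
Fixed-point form: x = (x² + 7)/(2x)
x₀ = 2.75

x_1 = g(2.750000) = 2.647727
x_2 = g(2.647727) = 2.645752
x_3 = g(2.645752) = 2.645751
x_4 = g(2.645751) = 2.645751
x_5 = g(2.645751) = 2.645751
x_6 = g(2.645751) = 2.645751
x_7 = g(2.645751) = 2.645751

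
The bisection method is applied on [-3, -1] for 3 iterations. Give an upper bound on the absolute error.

Bisection error bound: |error| ≤ (b-a)/2^n
|error| ≤ (-1 - (-3))/2^3 = 2/2^3
|error| ≤ 0.2500000000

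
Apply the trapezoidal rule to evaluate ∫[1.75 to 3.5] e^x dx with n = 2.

f(x) = e^x
a = 1.75, b = 3.5, n = 2
h = (b - a)/n = 0.875000

Trapezoidal rule: (h/2)[f(x₀) + 2f(x₁) + 2f(x₂) + ... + f(xₙ)]

x_0 = 1.7500, f(x_0) = 5.754603, coefficient = 1
x_1 = 2.6250, f(x_1) = 13.804574, coefficient = 2
x_2 = 3.5000, f(x_2) = 33.115452, coefficient = 1

I ≈ (0.875000/2) × 66.479203 = 29.084651
Exact value: 27.360849
Error: 1.723802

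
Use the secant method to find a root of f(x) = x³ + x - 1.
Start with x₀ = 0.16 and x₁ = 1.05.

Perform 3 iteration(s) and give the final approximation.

f(x) = x³ + x - 1
x₀ = 0.16, x₁ = 1.05

Secant formula: x_{n+1} = x_n - f(x_n)(x_n - x_{n-1})/(f(x_n) - f(x_{n-1}))

Iteration 1:
  f(0.160000) = -0.835904
  f(1.050000) = 1.207625
  x_2 = 1.050000 - 1.207625×(1.050000 - 0.160000)/(1.207625 - (-0.835904))
       = 0.524054
Iteration 2:
  f(1.050000) = 1.207625
  f(0.524054) = -0.332024
  x_3 = 0.524054 - (-0.332024)×(0.524054 - 1.050000)/(-0.332024 - 1.207625)
       = 0.637474
Iteration 3:
  f(0.524054) = -0.332024
  f(0.637474) = -0.103474
  x_4 = 0.637474 - (-0.103474)×(0.637474 - 0.524054)/(-0.103474 - (-0.332024))
       = 0.688824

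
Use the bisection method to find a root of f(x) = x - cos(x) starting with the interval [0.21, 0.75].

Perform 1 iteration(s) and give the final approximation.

f(x) = x - cos(x)
Initial interval: [0.21, 0.75]

Iteration 1:
  c_1 = (0.210000 + 0.750000)/2 = 0.480000
  f(c_1) = f(0.480000) = -0.406995
  f(a) × f(c) ≥ 0, new interval: [0.480000, 0.750000]

After 1 iteration(s), the approximation is c_1 = 0.480000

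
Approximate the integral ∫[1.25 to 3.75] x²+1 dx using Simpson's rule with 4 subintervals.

f(x) = x²+1
a = 1.25, b = 3.75, n = 4
h = (b - a)/n = 0.625000

Simpson's rule: (h/3)[f(x₀) + 4f(x₁) + 2f(x₂) + ... + f(xₙ)]

x_0 = 1.2500, f(x_0) = 2.562500, coefficient = 1
x_1 = 1.8750, f(x_1) = 4.515625, coefficient = 4
x_2 = 2.5000, f(x_2) = 7.250000, coefficient = 2
x_3 = 3.1250, f(x_3) = 10.765625, coefficient = 4
x_4 = 3.7500, f(x_4) = 15.062500, coefficient = 1

I ≈ (0.625000/3) × 93.250000 = 19.427083
Exact value: 19.427083
Error: 0.000000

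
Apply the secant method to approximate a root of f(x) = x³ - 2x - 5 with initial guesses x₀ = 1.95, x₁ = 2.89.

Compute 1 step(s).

f(x) = x³ - 2x - 5
x₀ = 1.95, x₁ = 2.89

Secant formula: x_{n+1} = x_n - f(x_n)(x_n - x_{n-1})/(f(x_n) - f(x_{n-1}))

Iteration 1:
  f(1.950000) = -1.485125
  f(2.890000) = 13.357569
  x_2 = 2.890000 - 13.357569×(2.890000 - 1.950000)/(13.357569 - (-1.485125))
       = 2.044054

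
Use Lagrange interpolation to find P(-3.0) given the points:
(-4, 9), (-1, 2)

Lagrange interpolation formula:
P(x) = Σ yᵢ × Lᵢ(x)
where Lᵢ(x) = Π_{j≠i} (x - xⱼ)/(xᵢ - xⱼ)

L_0(-3.0) = (-3.0 - (-1))/(-4 - (-1)) = 0.666667
L_1(-3.0) = (-3.0 - (-4))/(-1 - (-4)) = 0.333333

P(-3.0) = 9×L_0(-3.0) + 2×L_1(-3.0)
P(-3.0) = 6.666667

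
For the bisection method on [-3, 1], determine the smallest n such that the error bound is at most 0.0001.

We need (b-a)/2^n ≤ 0.0001
(1 - (-3))/2^n ≤ 0.0001
4/2^n ≤ 0.0001
2^n ≥ 40000
n ≥ log₂(40000) = 15.29
n ≥ 16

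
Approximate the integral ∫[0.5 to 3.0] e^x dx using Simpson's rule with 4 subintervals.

f(x) = e^x
a = 0.5, b = 3.0, n = 4
h = (b - a)/n = 0.625000

Simpson's rule: (h/3)[f(x₀) + 4f(x₁) + 2f(x₂) + ... + f(xₙ)]

x_0 = 0.5000, f(x_0) = 1.648721, coefficient = 1
x_1 = 1.1250, f(x_1) = 3.080217, coefficient = 4
x_2 = 1.7500, f(x_2) = 5.754603, coefficient = 2
x_3 = 2.3750, f(x_3) = 10.751013, coefficient = 4
x_4 = 3.0000, f(x_4) = 20.085537, coefficient = 1

I ≈ (0.625000/3) × 88.568384 = 18.451747
Exact value: 18.436816
Error: 0.014931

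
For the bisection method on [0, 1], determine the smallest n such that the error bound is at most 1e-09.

We need (b-a)/2^n ≤ 1e-09
(1 - 0)/2^n ≤ 1e-09
1/2^n ≤ 1e-09
2^n ≥ 1000000000
n ≥ log₂(1000000000) = 29.90
n ≥ 30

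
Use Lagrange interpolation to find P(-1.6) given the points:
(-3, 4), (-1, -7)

Lagrange interpolation formula:
P(x) = Σ yᵢ × Lᵢ(x)
where Lᵢ(x) = Π_{j≠i} (x - xⱼ)/(xᵢ - xⱼ)

L_0(-1.6) = (-1.6 - (-1))/(-3 - (-1)) = 0.300000
L_1(-1.6) = (-1.6 - (-3))/(-1 - (-3)) = 0.700000

P(-1.6) = 4×L_0(-1.6) + (-7)×L_1(-1.6)
P(-1.6) = -3.700000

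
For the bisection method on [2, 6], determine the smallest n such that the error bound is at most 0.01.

We need (b-a)/2^n ≤ 0.01
(6 - 2)/2^n ≤ 0.01
4/2^n ≤ 0.01
2^n ≥ 400
n ≥ log₂(400) = 8.64
n ≥ 9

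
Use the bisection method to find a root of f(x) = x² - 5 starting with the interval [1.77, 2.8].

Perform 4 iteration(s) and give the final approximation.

f(x) = x² - 5
Initial interval: [1.77, 2.8]

Iteration 1:
  c_1 = (1.770000 + 2.800000)/2 = 2.285000
  f(c_1) = f(2.285000) = 0.221225
  f(a) × f(c) < 0, new interval: [1.770000, 2.285000]
Iteration 2:
  c_2 = (1.770000 + 2.285000)/2 = 2.027500
  f(c_2) = f(2.027500) = -0.889244
  f(a) × f(c) ≥ 0, new interval: [2.027500, 2.285000]
Iteration 3:
  c_3 = (2.027500 + 2.285000)/2 = 2.156250
  f(c_3) = f(2.156250) = -0.350586
  f(a) × f(c) ≥ 0, new interval: [2.156250, 2.285000]
Iteration 4:
  c_4 = (2.156250 + 2.285000)/2 = 2.220625
  f(c_4) = f(2.220625) = -0.068825
  f(a) × f(c) ≥ 0, new interval: [2.220625, 2.285000]

After 4 iteration(s), the approximation is c_4 = 2.220625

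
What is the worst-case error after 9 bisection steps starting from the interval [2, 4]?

Bisection error bound: |error| ≤ (b-a)/2^n
|error| ≤ (4 - 2)/2^9 = 2/2^9
|error| ≤ 0.0039062500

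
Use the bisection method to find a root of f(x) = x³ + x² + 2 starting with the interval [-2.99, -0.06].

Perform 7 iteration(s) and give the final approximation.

f(x) = x³ + x² + 2
Initial interval: [-2.99, -0.06]

Iteration 1:
  c_1 = (-2.990000 + (-0.060000))/2 = -1.525000
  f(c_1) = f(-1.525000) = 0.779047
  f(a) × f(c) < 0, new interval: [-2.990000, -1.525000]
Iteration 2:
  c_2 = (-2.990000 + (-1.525000))/2 = -2.257500
  f(c_2) = f(-2.257500) = -4.408605
  f(a) × f(c) ≥ 0, new interval: [-2.257500, -1.525000]
Iteration 3:
  c_3 = (-2.257500 + (-1.525000))/2 = -1.891250
  f(c_3) = f(-1.891250) = -1.187847
  f(a) × f(c) ≥ 0, new interval: [-1.891250, -1.525000]
Iteration 4:
  c_4 = (-1.891250 + (-1.525000))/2 = -1.708125
  f(c_4) = f(-1.708125) = -0.066090
  f(a) × f(c) ≥ 0, new interval: [-1.708125, -1.525000]
Iteration 5:
  c_5 = (-1.708125 + (-1.525000))/2 = -1.616563
  f(c_5) = f(-1.616563) = 0.388753
  f(a) × f(c) < 0, new interval: [-1.708125, -1.616563]
Iteration 6:
  c_6 = (-1.708125 + (-1.616563))/2 = -1.662344
  f(c_6) = f(-1.662344) = 0.169688
  f(a) × f(c) < 0, new interval: [-1.708125, -1.662344]
Iteration 7:
  c_7 = (-1.708125 + (-1.662344))/2 = -1.685234
  f(c_7) = f(-1.685234) = 0.053924
  f(a) × f(c) < 0, new interval: [-1.708125, -1.685234]

After 7 iteration(s), the approximation is c_7 = -1.685234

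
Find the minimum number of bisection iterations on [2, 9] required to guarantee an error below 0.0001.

We need (b-a)/2^n ≤ 0.0001
(9 - 2)/2^n ≤ 0.0001
7/2^n ≤ 0.0001
2^n ≥ 70000
n ≥ log₂(70000) = 16.10
n ≥ 17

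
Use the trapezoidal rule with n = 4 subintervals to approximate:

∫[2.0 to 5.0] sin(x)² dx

f(x) = sin(x)²
a = 2.0, b = 5.0, n = 4
h = (b - a)/n = 0.750000

Trapezoidal rule: (h/2)[f(x₀) + 2f(x₁) + 2f(x₂) + ... + f(xₙ)]

x_0 = 2.0000, f(x_0) = 0.826822, coefficient = 1
x_1 = 2.7500, f(x_1) = 0.145665, coefficient = 2
x_2 = 3.5000, f(x_2) = 0.123049, coefficient = 2
x_3 = 4.2500, f(x_3) = 0.801006, coefficient = 2
x_4 = 5.0000, f(x_4) = 0.919536, coefficient = 1

I ≈ (0.750000/2) × 3.885797 = 1.457174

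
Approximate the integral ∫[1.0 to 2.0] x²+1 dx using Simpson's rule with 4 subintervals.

f(x) = x²+1
a = 1.0, b = 2.0, n = 4
h = (b - a)/n = 0.250000

Simpson's rule: (h/3)[f(x₀) + 4f(x₁) + 2f(x₂) + ... + f(xₙ)]

x_0 = 1.0000, f(x_0) = 2.000000, coefficient = 1
x_1 = 1.2500, f(x_1) = 2.562500, coefficient = 4
x_2 = 1.5000, f(x_2) = 3.250000, coefficient = 2
x_3 = 1.7500, f(x_3) = 4.062500, coefficient = 4
x_4 = 2.0000, f(x_4) = 5.000000, coefficient = 1

I ≈ (0.250000/3) × 40.000000 = 3.333333
Exact value: 3.333333
Error: 0.000000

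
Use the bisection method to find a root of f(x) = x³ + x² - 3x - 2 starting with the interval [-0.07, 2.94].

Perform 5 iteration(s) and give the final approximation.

f(x) = x³ + x² - 3x - 2
Initial interval: [-0.07, 2.94]

Iteration 1:
  c_1 = (-0.070000 + 2.940000)/2 = 1.435000
  f(c_1) = f(1.435000) = -1.290787
  f(a) × f(c) ≥ 0, new interval: [1.435000, 2.940000]
Iteration 2:
  c_2 = (1.435000 + 2.940000)/2 = 2.187500
  f(c_2) = f(2.187500) = 6.690186
  f(a) × f(c) < 0, new interval: [1.435000, 2.187500]
Iteration 3:
  c_3 = (1.435000 + 2.187500)/2 = 1.811250
  f(c_3) = f(1.811250) = 1.788911
  f(a) × f(c) < 0, new interval: [1.435000, 1.811250]
Iteration 4:
  c_4 = (1.435000 + 1.811250)/2 = 1.623125
  f(c_4) = f(1.623125) = 0.041339
  f(a) × f(c) < 0, new interval: [1.435000, 1.623125]
Iteration 5:
  c_5 = (1.435000 + 1.623125)/2 = 1.529062
  f(c_5) = f(1.529062) = -0.674158
  f(a) × f(c) ≥ 0, new interval: [1.529062, 1.623125]

After 5 iteration(s), the approximation is c_5 = 1.529062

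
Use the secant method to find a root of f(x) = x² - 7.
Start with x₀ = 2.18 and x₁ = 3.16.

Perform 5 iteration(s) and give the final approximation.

f(x) = x² - 7
x₀ = 2.18, x₁ = 3.16

Secant formula: x_{n+1} = x_n - f(x_n)(x_n - x_{n-1})/(f(x_n) - f(x_{n-1}))

Iteration 1:
  f(2.180000) = -2.247600
  f(3.160000) = 2.985600
  x_2 = 3.160000 - 2.985600×(3.160000 - 2.180000)/(2.985600 - (-2.247600))
       = 2.600899
Iteration 2:
  f(3.160000) = 2.985600
  f(2.600899) = -0.235325
  x_3 = 2.600899 - (-0.235325)×(2.600899 - 3.160000)/(-0.235325 - 2.985600)
       = 2.641748
Iteration 3:
  f(2.600899) = -0.235325
  f(2.641748) = -0.021170
  x_4 = 2.641748 - (-0.021170)×(2.641748 - 2.600899)/(-0.021170 - (-0.235325))
       = 2.645786
Iteration 4:
  f(2.641748) = -0.021170
  f(2.645786) = 0.000181
  x_5 = 2.645786 - 0.000181×(2.645786 - 2.641748)/(0.000181 - (-0.021170))
       = 2.645751
Iteration 5:
  f(2.645786) = 0.000181
  f(2.645751) = 0.000000
  x_6 = 2.645751 - 0.000000×(2.645751 - 2.645786)/(0.000000 - 0.000181)
       = 2.645751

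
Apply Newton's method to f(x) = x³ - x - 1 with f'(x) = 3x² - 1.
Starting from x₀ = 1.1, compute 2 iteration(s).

f(x) = x³ - x - 1
f'(x) = 3x² - 1
x₀ = 1.1

Newton-Raphson formula: x_{n+1} = x_n - f(x_n)/f'(x_n)

Iteration 1:
  f(1.100000) = -0.769000
  f'(1.100000) = 2.630000
  x_1 = 1.100000 - (-0.769000)/2.630000 = 1.392395
Iteration 2:
  f(1.392395) = 0.307132
  f'(1.392395) = 4.816295
  x_2 = 1.392395 - 0.307132/4.816295 = 1.328626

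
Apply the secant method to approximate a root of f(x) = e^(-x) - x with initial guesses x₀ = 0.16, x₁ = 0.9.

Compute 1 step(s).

f(x) = e^(-x) - x
x₀ = 0.16, x₁ = 0.9

Secant formula: x_{n+1} = x_n - f(x_n)(x_n - x_{n-1})/(f(x_n) - f(x_{n-1}))

Iteration 1:
  f(0.160000) = 0.692144
  f(0.900000) = -0.493430
  x_2 = 0.900000 - (-0.493430)×(0.900000 - 0.160000)/(-0.493430 - 0.692144)
       = 0.592016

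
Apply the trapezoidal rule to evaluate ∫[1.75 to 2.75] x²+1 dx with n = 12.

f(x) = x²+1
a = 1.75, b = 2.75, n = 12
h = (b - a)/n = 0.083333

Trapezoidal rule: (h/2)[f(x₀) + 2f(x₁) + 2f(x₂) + ... + f(xₙ)]

x_0 = 1.7500, f(x_0) = 4.062500, coefficient = 1
x_1 = 1.8333, f(x_1) = 4.361111, coefficient = 2
x_2 = 1.9167, f(x_2) = 4.673611, coefficient = 2
x_3 = 2.0000, f(x_3) = 5.000000, coefficient = 2
x_4 = 2.0833, f(x_4) = 5.340278, coefficient = 2
x_5 = 2.1667, f(x_5) = 5.694444, coefficient = 2
x_6 = 2.2500, f(x_6) = 6.062500, coefficient = 2
x_7 = 2.3333, f(x_7) = 6.444444, coefficient = 2
x_8 = 2.4167, f(x_8) = 6.840278, coefficient = 2
x_9 = 2.5000, f(x_9) = 7.250000, coefficient = 2
x_10 = 2.5833, f(x_10) = 7.673611, coefficient = 2
x_11 = 2.6667, f(x_11) = 8.111111, coefficient = 2
x_12 = 2.7500, f(x_12) = 8.562500, coefficient = 1

I ≈ (0.083333/2) × 147.527778 = 6.146991
Exact value: 6.145833
Error: 0.001157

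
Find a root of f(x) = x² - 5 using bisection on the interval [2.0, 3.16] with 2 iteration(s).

f(x) = x² - 5
Initial interval: [2.0, 3.16]

Iteration 1:
  c_1 = (2.000000 + 3.160000)/2 = 2.580000
  f(c_1) = f(2.580000) = 1.656400
  f(a) × f(c) < 0, new interval: [2.000000, 2.580000]
Iteration 2:
  c_2 = (2.000000 + 2.580000)/2 = 2.290000
  f(c_2) = f(2.290000) = 0.244100
  f(a) × f(c) < 0, new interval: [2.000000, 2.290000]

After 2 iteration(s), the approximation is c_2 = 2.290000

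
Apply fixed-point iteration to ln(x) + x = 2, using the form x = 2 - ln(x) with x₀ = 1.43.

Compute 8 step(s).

Equation: ln(x) + x = 2
Fixed-point form: x = 2 - ln(x)
x₀ = 1.43

x_1 = g(1.430000) = 1.642326
x_2 = g(1.642326) = 1.503887
x_3 = g(1.503887) = 1.591947
x_4 = g(1.591947) = 1.535042
x_5 = g(1.535042) = 1.571442
x_6 = g(1.571442) = 1.548006
x_7 = g(1.548006) = 1.563032
x_8 = g(1.563032) = 1.553372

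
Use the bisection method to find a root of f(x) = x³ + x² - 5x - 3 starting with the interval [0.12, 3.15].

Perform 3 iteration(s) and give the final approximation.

f(x) = x³ + x² - 5x - 3
Initial interval: [0.12, 3.15]

Iteration 1:
  c_1 = (0.120000 + 3.150000)/2 = 1.635000
  f(c_1) = f(1.635000) = -4.131052
  f(a) × f(c) ≥ 0, new interval: [1.635000, 3.150000]
Iteration 2:
  c_2 = (1.635000 + 3.150000)/2 = 2.392500
  f(c_2) = f(2.392500) = 4.456361
  f(a) × f(c) < 0, new interval: [1.635000, 2.392500]
Iteration 3:
  c_3 = (1.635000 + 2.392500)/2 = 2.013750
  f(c_3) = f(2.013750) = -0.847424
  f(a) × f(c) ≥ 0, new interval: [2.013750, 2.392500]

After 3 iteration(s), the approximation is c_3 = 2.013750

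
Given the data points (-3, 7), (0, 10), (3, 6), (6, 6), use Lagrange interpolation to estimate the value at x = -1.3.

Lagrange interpolation formula:
P(x) = Σ yᵢ × Lᵢ(x)
where Lᵢ(x) = Π_{j≠i} (x - xⱼ)/(xᵢ - xⱼ)

L_0(-1.3) = (-1.3 - 0)/(-3 - 0) × (-1.3 - 3)/(-3 - 3) × (-1.3 - 6)/(-3 - 6) = 0.251895
L_1(-1.3) = (-1.3 - (-3))/(0 - (-3)) × (-1.3 - 3)/(0 - 3) × (-1.3 - 6)/(0 - 6) = 0.988204
L_2(-1.3) = (-1.3 - (-3))/(3 - (-3)) × (-1.3 - 0)/(3 - 0) × (-1.3 - 6)/(3 - 6) = -0.298759
L_3(-1.3) = (-1.3 - (-3))/(6 - (-3)) × (-1.3 - 0)/(6 - 0) × (-1.3 - 3)/(6 - 3) = 0.058660

P(-1.3) = 7×L_0(-1.3) + 10×L_1(-1.3) + 6×L_2(-1.3) + 6×L_3(-1.3)
P(-1.3) = 10.204710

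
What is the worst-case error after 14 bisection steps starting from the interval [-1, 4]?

Bisection error bound: |error| ≤ (b-a)/2^n
|error| ≤ (4 - (-1))/2^14 = 5/2^14
|error| ≤ 0.0003051758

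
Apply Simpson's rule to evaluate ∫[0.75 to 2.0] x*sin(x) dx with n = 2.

f(x) = x*sin(x)
a = 0.75, b = 2.0, n = 2
h = (b - a)/n = 0.625000

Simpson's rule: (h/3)[f(x₀) + 4f(x₁) + 2f(x₂) + ... + f(xₙ)]

x_0 = 0.7500, f(x_0) = 0.511229, coefficient = 1
x_1 = 1.3750, f(x_1) = 1.348728, coefficient = 4
x_2 = 2.0000, f(x_2) = 1.818595, coefficient = 1

I ≈ (0.625000/3) × 7.724736 = 1.609320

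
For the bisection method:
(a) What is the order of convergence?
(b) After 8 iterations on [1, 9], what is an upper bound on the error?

(a) Bisection has linear (order 1) convergence; the error is halved each step.

(b) Error bound = (b-a)/2^n = (9 - 1)/2^{8}
    = 8/2^{8}

(a) 1 (linear); (b) error ≤ 3.12e-02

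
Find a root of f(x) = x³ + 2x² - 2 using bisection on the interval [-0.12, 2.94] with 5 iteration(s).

f(x) = x³ + 2x² - 2
Initial interval: [-0.12, 2.94]

Iteration 1:
  c_1 = (-0.120000 + 2.940000)/2 = 1.410000
  f(c_1) = f(1.410000) = 4.779421
  f(a) × f(c) < 0, new interval: [-0.120000, 1.410000]
Iteration 2:
  c_2 = (-0.120000 + 1.410000)/2 = 0.645000
  f(c_2) = f(0.645000) = -0.899614
  f(a) × f(c) ≥ 0, new interval: [0.645000, 1.410000]
Iteration 3:
  c_3 = (0.645000 + 1.410000)/2 = 1.027500
  f(c_3) = f(1.027500) = 1.196302
  f(a) × f(c) < 0, new interval: [0.645000, 1.027500]
Iteration 4:
  c_4 = (0.645000 + 1.027500)/2 = 0.836250
  f(c_4) = f(0.836250) = -0.016570
  f(a) × f(c) ≥ 0, new interval: [0.836250, 1.027500]
Iteration 5:
  c_5 = (0.836250 + 1.027500)/2 = 0.931875
  f(c_5) = f(0.931875) = 0.546014
  f(a) × f(c) < 0, new interval: [0.836250, 0.931875]

After 5 iteration(s), the approximation is c_5 = 0.931875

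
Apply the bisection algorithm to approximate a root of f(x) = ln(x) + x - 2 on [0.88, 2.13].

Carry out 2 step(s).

f(x) = ln(x) + x - 2
Initial interval: [0.88, 2.13]

Iteration 1:
  c_1 = (0.880000 + 2.130000)/2 = 1.505000
  f(c_1) = f(1.505000) = -0.086207
  f(a) × f(c) ≥ 0, new interval: [1.505000, 2.130000]
Iteration 2:
  c_2 = (1.505000 + 2.130000)/2 = 1.817500
  f(c_2) = f(1.817500) = 0.414962
  f(a) × f(c) < 0, new interval: [1.505000, 1.817500]

After 2 iteration(s), the approximation is c_2 = 1.817500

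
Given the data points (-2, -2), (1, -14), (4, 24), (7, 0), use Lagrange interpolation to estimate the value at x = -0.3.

Lagrange interpolation formula:
P(x) = Σ yᵢ × Lᵢ(x)
where Lᵢ(x) = Π_{j≠i} (x - xⱼ)/(xᵢ - xⱼ)

L_0(-0.3) = (-0.3 - 1)/(-2 - 1) × (-0.3 - 4)/(-2 - 4) × (-0.3 - 7)/(-2 - 7) = 0.251895
L_1(-0.3) = (-0.3 - (-2))/(1 - (-2)) × (-0.3 - 4)/(1 - 4) × (-0.3 - 7)/(1 - 7) = 0.988204
L_2(-0.3) = (-0.3 - (-2))/(4 - (-2)) × (-0.3 - 1)/(4 - 1) × (-0.3 - 7)/(4 - 7) = -0.298759
L_3(-0.3) = (-0.3 - (-2))/(7 - (-2)) × (-0.3 - 1)/(7 - 1) × (-0.3 - 4)/(7 - 4) = 0.058660

P(-0.3) = (-2)×L_0(-0.3) + (-14)×L_1(-0.3) + 24×L_2(-0.3) + 0×L_3(-0.3)
P(-0.3) = -21.508864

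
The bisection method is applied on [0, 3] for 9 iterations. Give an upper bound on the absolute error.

Bisection error bound: |error| ≤ (b-a)/2^n
|error| ≤ (3 - 0)/2^9 = 3/2^9
|error| ≤ 0.0058593750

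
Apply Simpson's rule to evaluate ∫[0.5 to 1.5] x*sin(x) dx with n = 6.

f(x) = x*sin(x)
a = 0.5, b = 1.5, n = 6
h = (b - a)/n = 0.166667

Simpson's rule: (h/3)[f(x₀) + 4f(x₁) + 2f(x₂) + ... + f(xₙ)]

x_0 = 0.5000, f(x_0) = 0.239713, coefficient = 1
x_1 = 0.6667, f(x_1) = 0.412247, coefficient = 4
x_2 = 0.8333, f(x_2) = 0.616814, coefficient = 2
x_3 = 1.0000, f(x_3) = 0.841471, coefficient = 4
x_4 = 1.1667, f(x_4) = 1.072686, coefficient = 2
x_5 = 1.3333, f(x_5) = 1.295917, coefficient = 4
x_6 = 1.5000, f(x_6) = 1.496242, coefficient = 1

I ≈ (0.166667/3) × 15.313494 = 0.850750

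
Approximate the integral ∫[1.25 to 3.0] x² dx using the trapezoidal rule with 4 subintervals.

f(x) = x²
a = 1.25, b = 3.0, n = 4
h = (b - a)/n = 0.437500

Trapezoidal rule: (h/2)[f(x₀) + 2f(x₁) + 2f(x₂) + ... + f(xₙ)]

x_0 = 1.2500, f(x_0) = 1.562500, coefficient = 1
x_1 = 1.6875, f(x_1) = 2.847656, coefficient = 2
x_2 = 2.1250, f(x_2) = 4.515625, coefficient = 2
x_3 = 2.5625, f(x_3) = 6.566406, coefficient = 2
x_4 = 3.0000, f(x_4) = 9.000000, coefficient = 1

I ≈ (0.437500/2) × 38.421875 = 8.404785
Exact value: 8.348958
Error: 0.055827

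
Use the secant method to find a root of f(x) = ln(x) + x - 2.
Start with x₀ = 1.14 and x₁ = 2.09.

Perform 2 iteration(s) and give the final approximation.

f(x) = ln(x) + x - 2
x₀ = 1.14, x₁ = 2.09

Secant formula: x_{n+1} = x_n - f(x_n)(x_n - x_{n-1})/(f(x_n) - f(x_{n-1}))

Iteration 1:
  f(1.140000) = -0.728972
  f(2.090000) = 0.827164
  x_2 = 2.090000 - 0.827164×(2.090000 - 1.140000)/(0.827164 - (-0.728972))
       = 1.585027
Iteration 2:
  f(2.090000) = 0.827164
  f(1.585027) = 0.045629
  x_3 = 1.585027 - 0.045629×(1.585027 - 2.090000)/(0.045629 - 0.827164)
       = 1.555545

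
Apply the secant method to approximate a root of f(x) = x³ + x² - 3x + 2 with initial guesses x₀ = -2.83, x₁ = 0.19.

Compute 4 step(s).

f(x) = x³ + x² - 3x + 2
x₀ = -2.83, x₁ = 0.19

Secant formula: x_{n+1} = x_n - f(x_n)(x_n - x_{n-1})/(f(x_n) - f(x_{n-1}))

Iteration 1:
  f(-2.830000) = -4.166287
  f(0.190000) = 1.472959
  x_2 = 0.190000 - 1.472959×(0.190000 - (-2.830000))/(1.472959 - (-4.166287))
       = -0.598818
Iteration 2:
  f(0.190000) = 1.472959
  f(-0.598818) = 3.940310
  x_3 = -0.598818 - 3.940310×(-0.598818 - 0.190000)/(3.940310 - 1.472959)
       = 0.660908
Iteration 3:
  f(-0.598818) = 3.940310
  f(0.660908) = 0.742759
  x_4 = 0.660908 - 0.742759×(0.660908 - (-0.598818))/(0.742759 - 3.940310)
       = 0.953530
Iteration 4:
  f(0.660908) = 0.742759
  f(0.953530) = 0.915598
  x_5 = 0.953530 - 0.915598×(0.953530 - 0.660908)/(0.915598 - 0.742759)
       = -0.596611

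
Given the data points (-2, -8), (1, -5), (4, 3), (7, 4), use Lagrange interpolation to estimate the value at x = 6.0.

Lagrange interpolation formula:
P(x) = Σ yᵢ × Lᵢ(x)
where Lᵢ(x) = Π_{j≠i} (x - xⱼ)/(xᵢ - xⱼ)

L_0(6.0) = (6.0 - 1)/(-2 - 1) × (6.0 - 4)/(-2 - 4) × (6.0 - 7)/(-2 - 7) = 0.061728
L_1(6.0) = (6.0 - (-2))/(1 - (-2)) × (6.0 - 4)/(1 - 4) × (6.0 - 7)/(1 - 7) = -0.296296
L_2(6.0) = (6.0 - (-2))/(4 - (-2)) × (6.0 - 1)/(4 - 1) × (6.0 - 7)/(4 - 7) = 0.740741
L_3(6.0) = (6.0 - (-2))/(7 - (-2)) × (6.0 - 1)/(7 - 1) × (6.0 - 4)/(7 - 4) = 0.493827

P(6.0) = (-8)×L_0(6.0) + (-5)×L_1(6.0) + 3×L_2(6.0) + 4×L_3(6.0)
P(6.0) = 5.185185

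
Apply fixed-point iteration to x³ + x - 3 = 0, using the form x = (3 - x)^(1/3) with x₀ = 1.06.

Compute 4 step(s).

Equation: x³ + x - 3 = 0
Fixed-point form: x = (3 - x)^(1/3)
x₀ = 1.06

x_1 = g(1.060000) = 1.247194
x_2 = g(1.247194) = 1.205715
x_3 = g(1.205715) = 1.215152
x_4 = g(1.215152) = 1.213018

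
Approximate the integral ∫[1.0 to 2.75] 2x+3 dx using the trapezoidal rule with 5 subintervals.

f(x) = 2x+3
a = 1.0, b = 2.75, n = 5
h = (b - a)/n = 0.350000

Trapezoidal rule: (h/2)[f(x₀) + 2f(x₁) + 2f(x₂) + ... + f(xₙ)]

x_0 = 1.0000, f(x_0) = 5.000000, coefficient = 1
x_1 = 1.3500, f(x_1) = 5.700000, coefficient = 2
x_2 = 1.7000, f(x_2) = 6.400000, coefficient = 2
x_3 = 2.0500, f(x_3) = 7.100000, coefficient = 2
x_4 = 2.4000, f(x_4) = 7.800000, coefficient = 2
x_5 = 2.7500, f(x_5) = 8.500000, coefficient = 1

I ≈ (0.350000/2) × 67.500000 = 11.812500
Exact value: 11.812500
Error: 0.000000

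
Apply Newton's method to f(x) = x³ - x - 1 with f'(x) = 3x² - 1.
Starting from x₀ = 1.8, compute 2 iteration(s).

f(x) = x³ - x - 1
f'(x) = 3x² - 1
x₀ = 1.8

Newton-Raphson formula: x_{n+1} = x_n - f(x_n)/f'(x_n)

Iteration 1:
  f(1.800000) = 3.032000
  f'(1.800000) = 8.720000
  x_1 = 1.800000 - 3.032000/8.720000 = 1.452294
Iteration 2:
  f(1.452294) = 0.610821
  f'(1.452294) = 5.327470
  x_2 = 1.452294 - 0.610821/5.327470 = 1.337639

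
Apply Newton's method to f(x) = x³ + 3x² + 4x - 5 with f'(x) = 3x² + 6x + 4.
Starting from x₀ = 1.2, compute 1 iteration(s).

f(x) = x³ + 3x² + 4x - 5
f'(x) = 3x² + 6x + 4
x₀ = 1.2

Newton-Raphson formula: x_{n+1} = x_n - f(x_n)/f'(x_n)

Iteration 1:
  f(1.200000) = 5.848000
  f'(1.200000) = 15.520000
  x_1 = 1.200000 - 5.848000/15.520000 = 0.823196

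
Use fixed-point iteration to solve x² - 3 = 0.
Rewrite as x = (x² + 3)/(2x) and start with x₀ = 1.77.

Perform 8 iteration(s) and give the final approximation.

Equation: x² - 3 = 0
Fixed-point form: x = (x² + 3)/(2x)
x₀ = 1.77

x_1 = g(1.770000) = 1.732458
x_2 = g(1.732458) = 1.732051
x_3 = g(1.732051) = 1.732051
x_4 = g(1.732051) = 1.732051
x_5 = g(1.732051) = 1.732051
x_6 = g(1.732051) = 1.732051
x_7 = g(1.732051) = 1.732051
x_8 = g(1.732051) = 1.732051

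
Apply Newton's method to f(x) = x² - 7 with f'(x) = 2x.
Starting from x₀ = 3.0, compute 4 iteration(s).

f(x) = x² - 7
f'(x) = 2x
x₀ = 3.0

Newton-Raphson formula: x_{n+1} = x_n - f(x_n)/f'(x_n)

Iteration 1:
  f(3.000000) = 2.000000
  f'(3.000000) = 6.000000
  x_1 = 3.000000 - 2.000000/6.000000 = 2.666667
Iteration 2:
  f(2.666667) = 0.111111
  f'(2.666667) = 5.333333
  x_2 = 2.666667 - 0.111111/5.333333 = 2.645833
Iteration 3:
  f(2.645833) = 0.000434
  f'(2.645833) = 5.291667
  x_3 = 2.645833 - 0.000434/5.291667 = 2.645751
Iteration 4:
  f(2.645751) = 0.000000
  f'(2.645751) = 5.291503
  x_4 = 2.645751 - 0.000000/5.291503 = 2.645751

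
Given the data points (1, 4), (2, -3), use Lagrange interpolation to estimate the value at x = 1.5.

Lagrange interpolation formula:
P(x) = Σ yᵢ × Lᵢ(x)
where Lᵢ(x) = Π_{j≠i} (x - xⱼ)/(xᵢ - xⱼ)

L_0(1.5) = (1.5 - 2)/(1 - 2) = 0.500000
L_1(1.5) = (1.5 - 1)/(2 - 1) = 0.500000

P(1.5) = 4×L_0(1.5) + (-3)×L_1(1.5)
P(1.5) = 0.500000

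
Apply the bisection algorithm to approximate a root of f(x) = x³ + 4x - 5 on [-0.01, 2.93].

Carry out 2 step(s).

f(x) = x³ + 4x - 5
Initial interval: [-0.01, 2.93]

Iteration 1:
  c_1 = (-0.010000 + 2.930000)/2 = 1.460000
  f(c_1) = f(1.460000) = 3.952136
  f(a) × f(c) < 0, new interval: [-0.010000, 1.460000]
Iteration 2:
  c_2 = (-0.010000 + 1.460000)/2 = 0.725000
  f(c_2) = f(0.725000) = -1.718922
  f(a) × f(c) ≥ 0, new interval: [0.725000, 1.460000]

After 2 iteration(s), the approximation is c_2 = 0.725000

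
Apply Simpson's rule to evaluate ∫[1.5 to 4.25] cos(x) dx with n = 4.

f(x) = cos(x)
a = 1.5, b = 4.25, n = 4
h = (b - a)/n = 0.687500

Simpson's rule: (h/3)[f(x₀) + 4f(x₁) + 2f(x₂) + ... + f(xₙ)]

x_0 = 1.5000, f(x_0) = 0.070737, coefficient = 1
x_1 = 2.1875, f(x_1) = -0.578349, coefficient = 4
x_2 = 2.8750, f(x_2) = -0.964674, coefficient = 2
x_3 = 3.5625, f(x_3) = -0.912719, coefficient = 4
x_4 = 4.2500, f(x_4) = -0.446087, coefficient = 1

I ≈ (0.687500/3) × -8.268970 = -1.894972
Exact value: -1.892484
Error: 0.002488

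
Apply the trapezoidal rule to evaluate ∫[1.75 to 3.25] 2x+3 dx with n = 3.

f(x) = 2x+3
a = 1.75, b = 3.25, n = 3
h = (b - a)/n = 0.500000

Trapezoidal rule: (h/2)[f(x₀) + 2f(x₁) + 2f(x₂) + ... + f(xₙ)]

x_0 = 1.7500, f(x_0) = 6.500000, coefficient = 1
x_1 = 2.2500, f(x_1) = 7.500000, coefficient = 2
x_2 = 2.7500, f(x_2) = 8.500000, coefficient = 2
x_3 = 3.2500, f(x_3) = 9.500000, coefficient = 1

I ≈ (0.500000/2) × 48.000000 = 12.000000
Exact value: 12.000000
Error: 0.000000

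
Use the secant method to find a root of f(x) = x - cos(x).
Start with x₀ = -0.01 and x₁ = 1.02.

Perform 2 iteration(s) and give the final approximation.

f(x) = x - cos(x)
x₀ = -0.01, x₁ = 1.02

Secant formula: x_{n+1} = x_n - f(x_n)(x_n - x_{n-1})/(f(x_n) - f(x_{n-1}))

Iteration 1:
  f(-0.010000) = -1.009950
  f(1.020000) = 0.496634
  x_2 = 1.020000 - 0.496634×(1.020000 - (-0.010000))/(0.496634 - (-1.009950))
       = 0.680468
Iteration 2:
  f(1.020000) = 0.496634
  f(0.680468) = -0.096810
  x_3 = 0.680468 - (-0.096810)×(0.680468 - 1.020000)/(-0.096810 - 0.496634)
       = 0.735857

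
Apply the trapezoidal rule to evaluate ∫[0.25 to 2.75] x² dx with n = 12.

f(x) = x²
a = 0.25, b = 2.75, n = 12
h = (b - a)/n = 0.208333

Trapezoidal rule: (h/2)[f(x₀) + 2f(x₁) + 2f(x₂) + ... + f(xₙ)]

x_0 = 0.2500, f(x_0) = 0.062500, coefficient = 1
x_1 = 0.4583, f(x_1) = 0.210069, coefficient = 2
x_2 = 0.6667, f(x_2) = 0.444444, coefficient = 2
x_3 = 0.8750, f(x_3) = 0.765625, coefficient = 2
x_4 = 1.0833, f(x_4) = 1.173611, coefficient = 2
x_5 = 1.2917, f(x_5) = 1.668403, coefficient = 2
x_6 = 1.5000, f(x_6) = 2.250000, coefficient = 2
x_7 = 1.7083, f(x_7) = 2.918403, coefficient = 2
x_8 = 1.9167, f(x_8) = 3.673611, coefficient = 2
x_9 = 2.1250, f(x_9) = 4.515625, coefficient = 2
x_10 = 2.3333, f(x_10) = 5.444444, coefficient = 2
x_11 = 2.5417, f(x_11) = 6.460069, coefficient = 2
x_12 = 2.7500, f(x_12) = 7.562500, coefficient = 1

I ≈ (0.208333/2) × 66.673611 = 6.945168
Exact value: 6.927083
Error: 0.018084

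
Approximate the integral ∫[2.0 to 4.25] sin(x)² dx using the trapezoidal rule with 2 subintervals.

f(x) = sin(x)²
a = 2.0, b = 4.25, n = 2
h = (b - a)/n = 1.125000

Trapezoidal rule: (h/2)[f(x₀) + 2f(x₁) + 2f(x₂) + ... + f(xₙ)]

x_0 = 2.0000, f(x_0) = 0.826822, coefficient = 1
x_1 = 3.1250, f(x_1) = 0.000275, coefficient = 2
x_2 = 4.2500, f(x_2) = 0.801006, coefficient = 1

I ≈ (1.125000/2) × 1.628378 = 0.915963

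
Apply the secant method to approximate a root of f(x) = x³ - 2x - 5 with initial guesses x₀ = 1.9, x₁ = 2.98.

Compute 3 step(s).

f(x) = x³ - 2x - 5
x₀ = 1.9, x₁ = 2.98

Secant formula: x_{n+1} = x_n - f(x_n)(x_n - x_{n-1})/(f(x_n) - f(x_{n-1}))

Iteration 1:
  f(1.900000) = -1.941000
  f(2.980000) = 15.503592
  x_2 = 2.980000 - 15.503592×(2.980000 - 1.900000)/(15.503592 - (-1.941000))
       = 2.020168
Iteration 2:
  f(2.980000) = 15.503592
  f(2.020168) = -0.795872
  x_3 = 2.020168 - (-0.795872)×(2.020168 - 2.980000)/(-0.795872 - 15.503592)
       = 2.067035
Iteration 3:
  f(2.020168) = -0.795872
  f(2.067035) = -0.302390
  x_4 = 2.067035 - (-0.302390)×(2.067035 - 2.020168)/(-0.302390 - (-0.795872))
       = 2.095753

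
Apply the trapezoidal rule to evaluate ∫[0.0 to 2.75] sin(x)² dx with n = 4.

f(x) = sin(x)²
a = 0.0, b = 2.75, n = 4
h = (b - a)/n = 0.687500

Trapezoidal rule: (h/2)[f(x₀) + 2f(x₁) + 2f(x₂) + ... + f(xₙ)]

x_0 = 0.0000, f(x_0) = 0.000000, coefficient = 1
x_1 = 0.6875, f(x_1) = 0.402726, coefficient = 2
x_2 = 1.3750, f(x_2) = 0.962151, coefficient = 2
x_3 = 2.0625, f(x_3) = 0.777095, coefficient = 2
x_4 = 2.7500, f(x_4) = 0.145665, coefficient = 1

I ≈ (0.687500/2) × 4.429609 = 1.522678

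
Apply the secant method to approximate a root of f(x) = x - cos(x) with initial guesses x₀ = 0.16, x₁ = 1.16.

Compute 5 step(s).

f(x) = x - cos(x)
x₀ = 0.16, x₁ = 1.16

Secant formula: x_{n+1} = x_n - f(x_n)(x_n - x_{n-1})/(f(x_n) - f(x_{n-1}))

Iteration 1:
  f(0.160000) = -0.827227
  f(1.160000) = 0.760660
  x_2 = 1.160000 - 0.760660×(1.160000 - 0.160000)/(0.760660 - (-0.827227))
       = 0.680961
Iteration 2:
  f(1.160000) = 0.760660
  f(0.680961) = -0.096007
  x_3 = 0.680961 - (-0.096007)×(0.680961 - 1.160000)/(-0.096007 - 0.760660)
       = 0.734647
Iteration 3:
  f(0.680961) = -0.096007
  f(0.734647) = -0.007420
  x_4 = 0.734647 - (-0.007420)×(0.734647 - 0.680961)/(-0.007420 - (-0.096007))
       = 0.739144
Iteration 4:
  f(0.734647) = -0.007420
  f(0.739144) = 0.000098
  x_5 = 0.739144 - 0.000098×(0.739144 - 0.734647)/(0.000098 - (-0.007420))
       = 0.739085
Iteration 5:
  f(0.739144) = 0.000098
  f(0.739085) = 0.000000
  x_6 = 0.739085 - 0.000000×(0.739085 - 0.739144)/(0.000000 - 0.000098)
       = 0.739085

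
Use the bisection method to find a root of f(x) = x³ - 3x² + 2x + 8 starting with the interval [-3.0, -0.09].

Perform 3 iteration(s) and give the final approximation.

f(x) = x³ - 3x² + 2x + 8
Initial interval: [-3.0, -0.09]

Iteration 1:
  c_1 = (-3.000000 + (-0.090000))/2 = -1.545000
  f(c_1) = f(-1.545000) = -5.939029
  f(a) × f(c) ≥ 0, new interval: [-1.545000, -0.090000]
Iteration 2:
  c_2 = (-1.545000 + (-0.090000))/2 = -0.817500
  f(c_2) = f(-0.817500) = 3.813741
  f(a) × f(c) < 0, new interval: [-1.545000, -0.817500]
Iteration 3:
  c_3 = (-1.545000 + (-0.817500))/2 = -1.181250
  f(c_3) = f(-1.181250) = -0.196814
  f(a) × f(c) ≥ 0, new interval: [-1.181250, -0.817500]

After 3 iteration(s), the approximation is c_3 = -1.181250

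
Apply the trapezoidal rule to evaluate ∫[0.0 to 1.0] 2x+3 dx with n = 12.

f(x) = 2x+3
a = 0.0, b = 1.0, n = 12
h = (b - a)/n = 0.083333

Trapezoidal rule: (h/2)[f(x₀) + 2f(x₁) + 2f(x₂) + ... + f(xₙ)]

x_0 = 0.0000, f(x_0) = 3.000000, coefficient = 1
x_1 = 0.0833, f(x_1) = 3.166667, coefficient = 2
x_2 = 0.1667, f(x_2) = 3.333333, coefficient = 2
x_3 = 0.2500, f(x_3) = 3.500000, coefficient = 2
x_4 = 0.3333, f(x_4) = 3.666667, coefficient = 2
x_5 = 0.4167, f(x_5) = 3.833333, coefficient = 2
x_6 = 0.5000, f(x_6) = 4.000000, coefficient = 2
x_7 = 0.5833, f(x_7) = 4.166667, coefficient = 2
x_8 = 0.6667, f(x_8) = 4.333333, coefficient = 2
x_9 = 0.7500, f(x_9) = 4.500000, coefficient = 2
x_10 = 0.8333, f(x_10) = 4.666667, coefficient = 2
x_11 = 0.9167, f(x_11) = 4.833333, coefficient = 2
x_12 = 1.0000, f(x_12) = 5.000000, coefficient = 1

I ≈ (0.083333/2) × 96.000000 = 4.000000
Exact value: 4.000000
Error: 0.000000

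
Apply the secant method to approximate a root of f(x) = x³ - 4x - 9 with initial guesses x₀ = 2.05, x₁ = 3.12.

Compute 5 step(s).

f(x) = x³ - 4x - 9
x₀ = 2.05, x₁ = 3.12

Secant formula: x_{n+1} = x_n - f(x_n)(x_n - x_{n-1})/(f(x_n) - f(x_{n-1}))

Iteration 1:
  f(2.050000) = -8.584875
  f(3.120000) = 8.891328
  x_2 = 3.120000 - 8.891328×(3.120000 - 2.050000)/(8.891328 - (-8.584875))
       = 2.575619
Iteration 2:
  f(3.120000) = 8.891328
  f(2.575619) = -2.216308
  x_3 = 2.575619 - (-2.216308)×(2.575619 - 3.120000)/(-2.216308 - 8.891328)
       = 2.684239
Iteration 3:
  f(2.575619) = -2.216308
  f(2.684239) = -0.396640
  x_4 = 2.684239 - (-0.396640)×(2.684239 - 2.575619)/(-0.396640 - (-2.216308))
       = 2.707915
Iteration 4:
  f(2.684239) = -0.396640
  f(2.707915) = 0.024958
  x_5 = 2.707915 - 0.024958×(2.707915 - 2.684239)/(0.024958 - (-0.396640))
       = 2.706514
Iteration 5:
  f(2.707915) = 0.024958
  f(2.706514) = -0.000253
  x_6 = 2.706514 - (-0.000253)×(2.706514 - 2.707915)/(-0.000253 - 0.024958)
       = 2.706528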